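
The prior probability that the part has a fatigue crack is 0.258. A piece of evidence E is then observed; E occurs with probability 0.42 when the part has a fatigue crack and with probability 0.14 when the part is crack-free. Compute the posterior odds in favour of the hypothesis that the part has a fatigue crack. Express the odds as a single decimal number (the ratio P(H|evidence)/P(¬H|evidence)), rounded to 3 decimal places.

Prior odds = 0.258/(1−0.258) = 0.34771.
Likelihood ratio for E = 0.42/0.14 = 3.0000.
Posterior odds = prior odds × LR = 1.0431.

Posterior odds ≈ 1.043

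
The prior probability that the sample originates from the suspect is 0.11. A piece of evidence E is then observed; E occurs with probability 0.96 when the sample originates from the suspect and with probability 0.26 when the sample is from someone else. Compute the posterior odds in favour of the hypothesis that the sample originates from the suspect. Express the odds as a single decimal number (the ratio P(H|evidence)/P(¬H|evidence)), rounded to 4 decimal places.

Posterior odds ≈ 0.4564

Prior odds = 0.11/(1−0.11) = 0.12360.
Likelihood ratio for E = 0.96/0.26 = 3.6923.
Posterior odds = prior odds × LR = 0.45635.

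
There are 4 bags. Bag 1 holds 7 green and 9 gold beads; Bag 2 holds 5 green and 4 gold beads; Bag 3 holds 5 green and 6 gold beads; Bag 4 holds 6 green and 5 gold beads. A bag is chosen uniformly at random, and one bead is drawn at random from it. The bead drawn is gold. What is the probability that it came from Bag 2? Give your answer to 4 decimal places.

P(gold|Bag 1) = 0.5625; P(gold|Bag 2) = 0.4444; P(gold|Bag 3) = 0.5455; P(gold|Bag 4) = 0.4545.
Prior × likelihood for each source: 0.25·0.5625=0.1406, 0.25·0.4444=0.1111, 0.25·0.5455=0.1364, 0.25·0.4545=0.1136. Summing gives P(gold) = 0.50174.
P(Bag 2 | gold) = 0.1111 / 0.50174 = 0.2215.

Posterior probability ≈ 0.2215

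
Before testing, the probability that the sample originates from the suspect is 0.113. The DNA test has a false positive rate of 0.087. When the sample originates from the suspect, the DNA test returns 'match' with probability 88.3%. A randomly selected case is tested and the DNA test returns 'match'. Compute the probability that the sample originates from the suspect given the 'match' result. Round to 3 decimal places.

P(H | E) ≈ 0.564

Let H be the event that the sample originates from the suspect. P(H) = 0.113, so P(¬H) = 0.887. With E the 'match' result, P(E|H) = 0.883 and P(E|¬H) = 0.087.
P(E) = 0.883·0.113 + 0.087·0.887 = 0.099779 + 0.077169 = 0.17695.
By Bayes' theorem, P(H|E) = 0.099779 / 0.17695 = 0.564.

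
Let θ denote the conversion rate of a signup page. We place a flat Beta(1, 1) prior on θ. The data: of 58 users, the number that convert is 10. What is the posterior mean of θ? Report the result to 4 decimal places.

The binomial likelihood is conjugate to the Beta prior: with 10 successes and 48 failures, the posterior is Beta(1+10, 1+48) = Beta(11, 49).
E[θ | data] = 11/(11+49) = 0.1833.

Posterior mean ≈ 0.1833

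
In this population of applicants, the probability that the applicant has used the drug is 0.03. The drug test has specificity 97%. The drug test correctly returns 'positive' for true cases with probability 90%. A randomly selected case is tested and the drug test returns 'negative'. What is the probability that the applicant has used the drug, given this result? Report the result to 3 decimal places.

Write H for 'the applicant has used the drug'. Prior odds H:¬H = 0.03/0.97 = 0.030928. For the 'negative' outcome, the likelihood ratio is 0.1/0.97 = 0.10309.
Posterior odds = 0.030928 × 0.10309 = 0.0031884, so P(H|E) = 0.0031884/(1+0.0031884) = 0.003.

P(H | E) ≈ 0.003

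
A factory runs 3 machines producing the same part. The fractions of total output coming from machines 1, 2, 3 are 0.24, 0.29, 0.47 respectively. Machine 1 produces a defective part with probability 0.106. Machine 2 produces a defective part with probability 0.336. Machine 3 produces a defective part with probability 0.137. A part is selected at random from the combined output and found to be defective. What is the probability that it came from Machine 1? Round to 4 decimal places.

Posterior probability ≈ 0.1358

P(defective|M1) = 0.106; P(defective|M2) = 0.336; P(defective|M3) = 0.137.
Prior × likelihood for each source: 0.24·0.106=0.02544, 0.29·0.336=0.09744, 0.47·0.137=0.06439. Summing gives P(defective) = 0.18727.
P(Machine 1 | defective) = 0.02544 / 0.18727 = 0.1358.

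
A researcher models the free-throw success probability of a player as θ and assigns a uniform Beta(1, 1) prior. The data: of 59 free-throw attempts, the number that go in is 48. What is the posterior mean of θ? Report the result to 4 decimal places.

Posterior mean ≈ 0.8033

Observing 48 successes and 11 failures updates Beta(1, 1) by adding the success and failure counts to the two shape parameters: α = 1+48 = 49, β = 1+11 = 12.
Posterior mean = α/(α+β) = 49/61 = 0.8033.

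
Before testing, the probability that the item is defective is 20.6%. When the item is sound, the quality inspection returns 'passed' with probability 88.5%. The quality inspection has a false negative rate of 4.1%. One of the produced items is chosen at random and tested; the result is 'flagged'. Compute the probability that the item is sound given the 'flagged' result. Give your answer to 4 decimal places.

Write H for 'the item is defective'. Prior odds H:¬H = 0.206/0.794 = 0.25945. For the 'flagged' outcome, the likelihood ratio is 0.959/0.115 = 8.3391.
Posterior odds = 0.25945 × 8.3391 = 2.1636, so P(H|E) = 2.1636/(1+2.1636) = 0.6839. Then P(¬H|E) = 1 − 0.6839 = 0.3161.

P(¬H | E) ≈ 0.3161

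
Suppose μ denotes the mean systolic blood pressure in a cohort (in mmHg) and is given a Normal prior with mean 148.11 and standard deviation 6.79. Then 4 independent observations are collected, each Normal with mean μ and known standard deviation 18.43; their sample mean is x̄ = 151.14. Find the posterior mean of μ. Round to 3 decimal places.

With known σ, the Normal prior is conjugate. Weight on the data is w = (n/σ²)/(n/σ² + 1/τ₀²) = 0.0117763/(0.0117763+0.0216900) = 0.35189.
Posterior mean = w·x̄ + (1−w)·μ₀ = 0.35189·151.14 + 0.64811·148.11 = 149.176.

Posterior mean ≈ 149.176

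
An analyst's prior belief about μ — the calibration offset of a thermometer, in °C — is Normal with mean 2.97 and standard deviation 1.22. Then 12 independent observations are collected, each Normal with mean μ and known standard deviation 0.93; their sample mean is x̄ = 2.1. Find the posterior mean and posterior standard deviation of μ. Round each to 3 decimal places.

Posterior mean ≈ 2.140; posterior SD ≈ 0.262

Prior precision 1/τ₀² = 1/1.22² = 0.671862; data precision n/σ² = 12/0.93² = 13.8744.
Posterior precision = 0.671862 + 13.8744 = 14.5463, giving posterior SD = 1/√14.5463 = 0.262.
Posterior mean = (0.671862·2.97 + 13.8744·2.1) / 14.5463 = 2.140.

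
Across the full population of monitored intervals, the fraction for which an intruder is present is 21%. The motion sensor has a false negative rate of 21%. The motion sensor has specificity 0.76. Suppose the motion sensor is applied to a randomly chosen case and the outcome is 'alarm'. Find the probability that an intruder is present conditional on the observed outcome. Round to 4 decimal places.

Let H be the event that an intruder is present. P(H) = 0.21, so P(¬H) = 0.79. With E the 'alarm' result, P(E|H) = 0.79 and P(E|¬H) = 0.24.
P(E) = 0.79·0.21 + 0.24·0.79 = 0.16590 + 0.18960 = 0.35550.
By Bayes' theorem, P(H|E) = 0.16590 / 0.35550 = 0.4667.

P(H | E) ≈ 0.4667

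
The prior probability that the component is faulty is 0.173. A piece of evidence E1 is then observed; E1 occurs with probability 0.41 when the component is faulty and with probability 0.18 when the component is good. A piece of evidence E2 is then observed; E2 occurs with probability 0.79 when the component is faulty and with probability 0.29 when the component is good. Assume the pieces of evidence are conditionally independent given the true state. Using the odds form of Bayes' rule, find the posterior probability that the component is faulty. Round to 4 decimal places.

Posterior probability ≈ 0.5648

Prior odds = 0.173/(1−0.173) = 0.20919.
Likelihood ratio for E1 = 0.41/0.18 = 2.2778.
Likelihood ratio for E2 = 0.79/0.29 = 2.7241.
Posterior odds = prior odds × LR₁ × LR₂ = 1.2980.
Posterior probability = odds/(1+odds) = 1.2980/2.2980 = 0.5648.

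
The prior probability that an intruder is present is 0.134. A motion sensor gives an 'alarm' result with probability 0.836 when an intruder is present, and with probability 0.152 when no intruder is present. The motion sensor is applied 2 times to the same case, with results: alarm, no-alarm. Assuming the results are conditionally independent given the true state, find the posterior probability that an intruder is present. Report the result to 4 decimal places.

Posterior P(H) ≈ 0.1413

Let H be the event that an intruder is present; start with P(H) = 0.134. P('alarm'|H) = 0.836, P('alarm'|¬H) = 0.152.
Update on result 1 ('alarm'): P(H) ← 0.836·0.1340 / (0.836·0.1340 + 0.152·0.8660) = 0.11202/0.24366 = 0.4598.
Update on result 2 ('no-alarm'): P(H) ← 0.164·0.4598 / (0.164·0.4598 + 0.848·0.5402) = 0.075401/0.53352 = 0.1413.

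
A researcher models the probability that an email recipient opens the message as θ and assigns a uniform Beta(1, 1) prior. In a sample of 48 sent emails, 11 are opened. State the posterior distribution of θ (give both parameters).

Posterior: Beta(12, 38)

Observing 11 successes and 37 failures updates Beta(1, 1) by adding the success and failure counts to the two shape parameters: α = 1+11 = 12, β = 1+37 = 38.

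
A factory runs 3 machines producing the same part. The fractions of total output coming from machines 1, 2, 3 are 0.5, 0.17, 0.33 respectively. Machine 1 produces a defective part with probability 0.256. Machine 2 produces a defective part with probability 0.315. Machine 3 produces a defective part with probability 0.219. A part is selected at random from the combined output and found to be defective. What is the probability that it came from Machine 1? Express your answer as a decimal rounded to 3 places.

P(defective|M1) = 0.256; P(defective|M2) = 0.315; P(defective|M3) = 0.219.
Prior × likelihood for each source: 0.5·0.256=0.1280, 0.17·0.315=0.05355, 0.33·0.219=0.07227. Summing gives P(defective) = 0.25382.
P(Machine 1 | defective) = 0.1280 / 0.25382 = 0.504.

Posterior probability ≈ 0.504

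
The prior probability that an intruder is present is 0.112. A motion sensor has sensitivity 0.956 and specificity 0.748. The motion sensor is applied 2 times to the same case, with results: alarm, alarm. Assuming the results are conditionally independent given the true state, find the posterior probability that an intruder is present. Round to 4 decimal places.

Posterior P(H) ≈ 0.6448

With H the event that an intruder is present, the joint likelihood of the observed sequence is P(data|H) = 0.956·0.956 = 0.91394 and P(data|¬H) = 0.252·0.252 = 0.063504.
Bayes: P(H|data) = 0.112·0.91394 / (0.112·0.91394 + 0.888·0.063504) = 0.10236/0.15875 = 0.6448.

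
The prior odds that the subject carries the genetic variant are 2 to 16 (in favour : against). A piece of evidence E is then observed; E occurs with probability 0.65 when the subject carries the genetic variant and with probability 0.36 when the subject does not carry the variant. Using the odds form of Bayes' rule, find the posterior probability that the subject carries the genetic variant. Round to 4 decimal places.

Posterior probability ≈ 0.1841

Prior odds = 2/16 = 0.12500.
Likelihood ratio for E = 0.65/0.36 = 1.8056.
Posterior odds = prior odds × LR = 0.22569.
Posterior probability = odds/(1+odds) = 0.22569/1.2257 = 0.1841.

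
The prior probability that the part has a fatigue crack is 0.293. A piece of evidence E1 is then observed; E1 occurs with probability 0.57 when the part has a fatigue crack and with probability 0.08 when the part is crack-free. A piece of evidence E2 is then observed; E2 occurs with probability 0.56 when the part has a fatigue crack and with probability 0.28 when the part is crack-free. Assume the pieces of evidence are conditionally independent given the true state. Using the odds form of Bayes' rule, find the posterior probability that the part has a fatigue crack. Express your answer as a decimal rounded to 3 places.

Posterior probability ≈ 0.855

Prior odds = 0.293/(1−0.293) = 0.41443. In log-odds, ln(0.41443) = -0.88086.
Add log likelihood ratios: ln(7.1250) + ln(2.0000) = 2.6568.
Posterior log-odds = 1.7759, so posterior odds = exp(1.7759) = 5.9056. Converting, P(H|E) = 5.9056/6.9056 = 0.855.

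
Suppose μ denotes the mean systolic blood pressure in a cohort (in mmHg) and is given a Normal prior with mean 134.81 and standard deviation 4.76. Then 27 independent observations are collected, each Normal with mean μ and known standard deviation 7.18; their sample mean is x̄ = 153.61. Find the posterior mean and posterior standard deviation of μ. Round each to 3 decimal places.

Posterior mean ≈ 152.149; posterior SD ≈ 1.327

Prior precision 1/τ₀² = 1/4.76² = 0.0441353; data precision n/σ² = 27/7.18² = 0.523739.
Posterior precision = 0.0441353 + 0.523739 = 0.567874, giving posterior SD = 1/√0.567874 = 1.327.
Posterior mean = (0.0441353·134.81 + 0.523739·153.61) / 0.567874 = 152.149.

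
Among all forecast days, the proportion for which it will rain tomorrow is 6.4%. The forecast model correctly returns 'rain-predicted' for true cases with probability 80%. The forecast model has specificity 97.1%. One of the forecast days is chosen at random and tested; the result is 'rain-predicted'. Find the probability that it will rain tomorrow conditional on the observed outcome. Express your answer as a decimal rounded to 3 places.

Let H be the event that it will rain tomorrow. P(H) = 0.064, so P(¬H) = 0.936. With E the 'rain-predicted' result, P(E|H) = 0.8 and P(E|¬H) = 0.029.
P(E) = 0.8·0.064 + 0.029·0.936 = 0.051200 + 0.027144 = 0.078344.
By Bayes' theorem, P(H|E) = 0.051200 / 0.078344 = 0.654.

P(H | E) ≈ 0.654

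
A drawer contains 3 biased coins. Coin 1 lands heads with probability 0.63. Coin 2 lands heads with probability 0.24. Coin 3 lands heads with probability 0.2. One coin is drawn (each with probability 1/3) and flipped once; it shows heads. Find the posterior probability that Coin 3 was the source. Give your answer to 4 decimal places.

P(heads|C1) = 0.63; P(heads|C2) = 0.24; P(heads|C3) = 0.2.
Prior × likelihood for each source: 0.333333·0.63=0.2100, 0.333333·0.24=0.08000, 0.333333·0.2=0.06667. Summing gives P(heads) = 0.35667.
P(Coin 3 | heads) = 0.06667 / 0.35667 = 0.1869.

Posterior probability ≈ 0.1869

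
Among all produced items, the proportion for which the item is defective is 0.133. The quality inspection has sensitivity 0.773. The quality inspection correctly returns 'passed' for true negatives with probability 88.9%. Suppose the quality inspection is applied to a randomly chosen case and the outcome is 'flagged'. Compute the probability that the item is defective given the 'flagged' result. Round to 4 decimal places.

Write H for 'the item is defective'. Prior odds H:¬H = 0.133/0.867 = 0.15340. For the 'flagged' outcome, the likelihood ratio is 0.773/0.111 = 6.9640.
Posterior odds = 0.15340 × 6.9640 = 1.0683, so P(H|E) = 1.0683/(1+1.0683) = 0.5165.

P(H | E) ≈ 0.5165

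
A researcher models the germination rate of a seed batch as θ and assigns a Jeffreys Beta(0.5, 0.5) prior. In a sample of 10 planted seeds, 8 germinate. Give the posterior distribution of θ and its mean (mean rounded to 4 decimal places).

Posterior: Beta(8.5, 2.5); mean ≈ 0.7727

The binomial likelihood is conjugate to the Beta prior: with 8 successes and 2 failures, the posterior is Beta(0.5+8, 0.5+2) = Beta(8.5, 2.5).
Posterior mean = α/(α+β) = 8.5/11 = 0.7727.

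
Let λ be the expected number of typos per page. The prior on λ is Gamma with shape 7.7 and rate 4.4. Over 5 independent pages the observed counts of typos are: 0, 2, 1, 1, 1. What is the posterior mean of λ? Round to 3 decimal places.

Posterior mean ≈ 1.351

The Poisson likelihood adds the total count to the shape and the number of exposure periods to the rate. Here ∑xᵢ = 5 and n = 5, so shape 7.7→12.7 and rate 4.4→9.4.
E[λ | data] = 12.7/9.4 = 1.351.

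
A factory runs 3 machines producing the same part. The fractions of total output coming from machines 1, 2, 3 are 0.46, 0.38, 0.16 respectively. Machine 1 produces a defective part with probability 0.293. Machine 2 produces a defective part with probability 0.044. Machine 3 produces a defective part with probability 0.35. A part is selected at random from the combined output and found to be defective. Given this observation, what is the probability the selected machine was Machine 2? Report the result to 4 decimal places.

P(defective|M1) = 0.293; P(defective|M2) = 0.044; P(defective|M3) = 0.35.
Prior × likelihood for each source: 0.46·0.293=0.1348, 0.38·0.044=0.01672, 0.16·0.35=0.05600. Summing gives P(defective) = 0.20750.
P(Machine 2 | defective) = 0.01672 / 0.20750 = 0.0806.

Posterior probability ≈ 0.0806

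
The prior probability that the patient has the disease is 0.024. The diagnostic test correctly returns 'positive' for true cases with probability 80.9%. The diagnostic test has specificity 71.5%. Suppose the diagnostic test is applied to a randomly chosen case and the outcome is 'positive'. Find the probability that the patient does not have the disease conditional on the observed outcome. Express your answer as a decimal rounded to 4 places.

P(¬H | E) ≈ 0.9348

Let H be the event that the patient has the disease. P(H) = 0.024, so P(¬H) = 0.976. With E the 'positive' result, P(E|H) = 0.809 and P(E|¬H) = 0.285.
P(E) = 0.809·0.024 + 0.285·0.976 = 0.019416 + 0.27816 = 0.29758.
By Bayes' theorem, P(H|E) = 0.019416 / 0.29758 = 0.0652. Hence P(¬H|E) = 1 − 0.0652 = 0.9348.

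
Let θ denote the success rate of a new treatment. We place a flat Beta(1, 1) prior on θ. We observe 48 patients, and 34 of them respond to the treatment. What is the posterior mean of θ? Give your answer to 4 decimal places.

Posterior mean ≈ 0.7000

The binomial likelihood is conjugate to the Beta prior: with 34 successes and 14 failures, the posterior is Beta(1+34, 1+14) = Beta(35, 15).
Posterior mean = α/(α+β) = 35/50 = 0.7000.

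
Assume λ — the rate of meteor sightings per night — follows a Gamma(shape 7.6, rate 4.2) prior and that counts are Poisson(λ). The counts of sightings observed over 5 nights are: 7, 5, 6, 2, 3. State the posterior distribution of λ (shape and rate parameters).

Total count ∑xᵢ = 23 over n = 5 nights.
Gamma is conjugate to the Poisson likelihood: posterior is Gamma(shape = 7.6+23 = 30.6, rate = 4.2+5 = 9.2).

Posterior: Gamma(shape=30.6, rate=9.2)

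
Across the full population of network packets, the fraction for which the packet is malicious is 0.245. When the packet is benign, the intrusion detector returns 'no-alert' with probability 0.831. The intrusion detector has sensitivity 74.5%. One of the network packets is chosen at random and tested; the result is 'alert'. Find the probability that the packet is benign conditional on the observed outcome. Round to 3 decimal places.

P(¬H | E) ≈ 0.411

Let H be the event that the packet is malicious. P(H) = 0.245, so P(¬H) = 0.755. With E the 'alert' result, P(E|H) = 0.745 and P(E|¬H) = 0.169.
P(E) = 0.745·0.245 + 0.169·0.755 = 0.18252 + 0.12760 = 0.31012.
By Bayes' theorem, P(H|E) = 0.18252 / 0.31012 = 0.589. Hence P(¬H|E) = 1 − 0.589 = 0.411.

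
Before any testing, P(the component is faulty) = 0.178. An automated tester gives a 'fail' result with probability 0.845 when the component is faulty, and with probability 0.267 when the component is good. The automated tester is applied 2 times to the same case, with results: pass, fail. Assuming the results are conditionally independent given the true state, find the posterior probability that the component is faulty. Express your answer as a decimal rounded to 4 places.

With H the event that the component is faulty, the joint likelihood of the observed sequence is P(data|H) = 0.155·0.845 = 0.13098 and P(data|¬H) = 0.733·0.267 = 0.19571.
Bayes: P(H|data) = 0.178·0.13098 / (0.178·0.13098 + 0.822·0.19571) = 0.023314/0.18419 = 0.1266.

Posterior P(H) ≈ 0.1266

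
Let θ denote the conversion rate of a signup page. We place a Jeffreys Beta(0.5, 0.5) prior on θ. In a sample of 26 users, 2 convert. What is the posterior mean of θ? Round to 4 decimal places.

The binomial likelihood is conjugate to the Beta prior: with 2 successes and 24 failures, the posterior is Beta(0.5+2, 0.5+24) = Beta(2.5, 24.5).
E[θ | data] = 2.5/(2.5+24.5) = 0.0926.

Posterior mean ≈ 0.0926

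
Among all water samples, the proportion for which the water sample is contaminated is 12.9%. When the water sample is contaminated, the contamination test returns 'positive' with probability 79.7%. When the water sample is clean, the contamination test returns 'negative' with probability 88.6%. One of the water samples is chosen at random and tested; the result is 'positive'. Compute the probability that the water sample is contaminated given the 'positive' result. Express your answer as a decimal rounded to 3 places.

P(H | E) ≈ 0.509

Let H be the event that the water sample is contaminated. P(H) = 0.129, so P(¬H) = 0.871. With E the 'positive' result, P(E|H) = 0.797 and P(E|¬H) = 0.114.
P(E) = 0.797·0.129 + 0.114·0.871 = 0.10281 + 0.099294 = 0.20211.
By Bayes' theorem, P(H|E) = 0.10281 / 0.20211 = 0.509.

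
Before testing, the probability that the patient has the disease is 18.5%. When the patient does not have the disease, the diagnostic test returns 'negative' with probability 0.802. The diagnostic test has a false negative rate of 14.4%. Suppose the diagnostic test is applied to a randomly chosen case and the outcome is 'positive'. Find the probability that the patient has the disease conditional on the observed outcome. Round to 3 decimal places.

P(H | E) ≈ 0.495

Write H for 'the patient has the disease'. Prior odds H:¬H = 0.185/0.815 = 0.22699. For the 'positive' outcome, the likelihood ratio is 0.856/0.198 = 4.3232.
Posterior odds = 0.22699 × 4.3232 = 0.98135, so P(H|E) = 0.98135/(1+0.98135) = 0.495.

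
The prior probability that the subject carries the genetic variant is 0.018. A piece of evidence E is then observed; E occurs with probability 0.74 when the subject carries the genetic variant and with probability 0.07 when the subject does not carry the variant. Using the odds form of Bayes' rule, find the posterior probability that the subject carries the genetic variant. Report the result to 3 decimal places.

Prior odds = 0.018/(1−0.018) = 0.018330.
Likelihood ratio for E = 0.74/0.07 = 10.571.
Posterior odds = prior odds × LR = 0.19377.
Posterior probability = odds/(1+odds) = 0.19377/1.1938 = 0.162.

Posterior probability ≈ 0.162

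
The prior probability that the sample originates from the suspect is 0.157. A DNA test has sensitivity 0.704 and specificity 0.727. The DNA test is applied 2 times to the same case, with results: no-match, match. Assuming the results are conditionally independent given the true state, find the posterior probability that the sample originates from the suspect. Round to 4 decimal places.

Let H be the event that the sample originates from the suspect; start with P(H) = 0.157. P('match'|H) = 0.704, P('match'|¬H) = 0.273.
Update on result 1 ('no-match'): P(H) ← 0.296·0.1570 / (0.296·0.1570 + 0.727·0.8430) = 0.046472/0.65933 = 0.0705.
Update on result 2 ('match'): P(H) ← 0.704·0.0705 / (0.704·0.0705 + 0.273·0.9295) = 0.049620/0.30338 = 0.1636.

Posterior P(H) ≈ 0.1636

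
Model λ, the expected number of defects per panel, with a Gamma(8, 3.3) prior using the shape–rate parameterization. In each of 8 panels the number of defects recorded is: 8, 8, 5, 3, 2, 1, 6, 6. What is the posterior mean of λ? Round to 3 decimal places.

Posterior mean ≈ 4.159

The Poisson likelihood adds the total count to the shape and the number of exposure periods to the rate. Here ∑xᵢ = 39 and n = 8, so shape 8→47 and rate 3.3→11.3.
E[λ | data] = 47/11.3 = 4.159.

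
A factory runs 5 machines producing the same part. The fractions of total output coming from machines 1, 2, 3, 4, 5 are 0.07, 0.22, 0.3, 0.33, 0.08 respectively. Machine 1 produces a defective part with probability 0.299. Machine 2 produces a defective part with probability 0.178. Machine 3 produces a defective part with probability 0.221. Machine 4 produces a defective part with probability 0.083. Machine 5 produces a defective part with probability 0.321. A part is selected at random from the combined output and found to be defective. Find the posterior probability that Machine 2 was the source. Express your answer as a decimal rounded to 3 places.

Posterior probability ≈ 0.218

P(defective|M1) = 0.299; P(defective|M2) = 0.178; P(defective|M3) = 0.221; P(defective|M4) = 0.083; P(defective|M5) = 0.321.
Prior × likelihood for each source: 0.07·0.299=0.02093, 0.22·0.178=0.03916, 0.3·0.221=0.06630, 0.33·0.083=0.02739, 0.08·0.321=0.02568. Summing gives P(defective) = 0.17946.
P(Machine 2 | defective) = 0.03916 / 0.17946 = 0.218.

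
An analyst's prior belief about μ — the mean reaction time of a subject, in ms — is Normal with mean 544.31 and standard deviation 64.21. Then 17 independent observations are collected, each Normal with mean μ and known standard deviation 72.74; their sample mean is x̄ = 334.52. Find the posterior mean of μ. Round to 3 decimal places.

Posterior mean ≈ 349.246

With known σ, the Normal prior is conjugate. Weight on the data is w = (n/σ²)/(n/σ² + 1/τ₀²) = 0.00321294/(0.00321294+0.00024255) = 0.92981.
Posterior mean = w·x̄ + (1−w)·μ₀ = 0.92981·334.52 + 0.070192·544.31 = 349.246.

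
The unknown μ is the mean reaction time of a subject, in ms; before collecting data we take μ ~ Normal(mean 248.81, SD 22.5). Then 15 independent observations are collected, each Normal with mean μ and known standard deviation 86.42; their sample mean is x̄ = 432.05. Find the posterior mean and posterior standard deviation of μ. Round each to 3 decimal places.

With known σ, the Normal prior is conjugate. Weight on the data is w = (n/σ²)/(n/σ² + 1/τ₀²) = 0.00200846/(0.00200846+0.00197531) = 0.50416.
Posterior mean = w·x̄ + (1−w)·μ₀ = 0.50416·432.05 + 0.49584·248.81 = 341.192. Posterior variance = 1/(0.00200846+0.00197531) = 251.019, so SD = 15.844.

Posterior mean ≈ 341.192; posterior SD ≈ 15.844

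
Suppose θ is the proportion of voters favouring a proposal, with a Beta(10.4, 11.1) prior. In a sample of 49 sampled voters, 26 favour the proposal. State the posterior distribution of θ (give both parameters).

Posterior: Beta(36.4, 34.1)

The binomial likelihood is conjugate to the Beta prior: with 26 successes and 23 failures, the posterior is Beta(10.4+26, 11.1+23) = Beta(36.4, 34.1).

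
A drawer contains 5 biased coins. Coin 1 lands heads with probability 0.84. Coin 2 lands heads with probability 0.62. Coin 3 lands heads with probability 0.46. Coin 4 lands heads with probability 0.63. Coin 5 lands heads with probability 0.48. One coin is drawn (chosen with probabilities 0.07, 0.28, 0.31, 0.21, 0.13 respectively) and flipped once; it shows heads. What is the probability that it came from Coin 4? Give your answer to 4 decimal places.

P(heads|C1) = 0.84; P(heads|C2) = 0.62; P(heads|C3) = 0.46; P(heads|C4) = 0.63; P(heads|C5) = 0.48.
Prior × likelihood for each source: 0.07·0.84=0.05880, 0.28·0.62=0.1736, 0.31·0.46=0.1426, 0.21·0.63=0.1323, 0.13·0.48=0.06240. Summing gives P(heads) = 0.56970.
P(Coin 4 | heads) = 0.1323 / 0.56970 = 0.2322.

Posterior probability ≈ 0.2322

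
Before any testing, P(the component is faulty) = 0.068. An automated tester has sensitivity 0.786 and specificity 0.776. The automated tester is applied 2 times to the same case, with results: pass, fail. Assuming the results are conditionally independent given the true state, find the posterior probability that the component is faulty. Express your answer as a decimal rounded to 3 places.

With H the event that the component is faulty, the joint likelihood of the observed sequence is P(data|H) = 0.214·0.786 = 0.16820 and P(data|¬H) = 0.776·0.224 = 0.17382.
Bayes: P(H|data) = 0.068·0.16820 / (0.068·0.16820 + 0.932·0.17382) = 0.011438/0.17344 = 0.0659.

Posterior P(H) ≈ 0.066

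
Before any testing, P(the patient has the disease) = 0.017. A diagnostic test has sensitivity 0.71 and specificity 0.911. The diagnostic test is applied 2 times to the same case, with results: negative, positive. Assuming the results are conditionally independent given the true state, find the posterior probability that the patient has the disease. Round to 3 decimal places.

Let H be the event that the patient has the disease; start with P(H) = 0.017. P('positive'|H) = 0.71, P('positive'|¬H) = 0.089.
Update on result 1 ('negative'): P(H) ← 0.29·0.0170 / (0.29·0.0170 + 0.911·0.9830) = 0.0049300/0.90044 = 0.0055.
Update on result 2 ('positive'): P(H) ← 0.71·0.0055 / (0.71·0.0055 + 0.089·0.9945) = 0.0038873/0.092400 = 0.0421.

Posterior P(H) ≈ 0.042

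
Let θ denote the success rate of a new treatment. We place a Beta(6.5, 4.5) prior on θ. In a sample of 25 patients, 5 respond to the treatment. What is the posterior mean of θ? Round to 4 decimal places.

Posterior mean ≈ 0.3194

Observing 5 successes and 20 failures updates Beta(6.5, 4.5) by adding the success and failure counts to the two shape parameters: α = 6.5+5 = 11.5, β = 4.5+20 = 24.5.
E[θ | data] = 11.5/(11.5+24.5) = 0.3194.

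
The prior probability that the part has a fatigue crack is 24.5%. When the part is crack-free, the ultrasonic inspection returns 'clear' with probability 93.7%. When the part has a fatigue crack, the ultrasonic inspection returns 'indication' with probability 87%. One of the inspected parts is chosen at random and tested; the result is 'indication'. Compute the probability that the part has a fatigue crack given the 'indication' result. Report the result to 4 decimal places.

Write H for 'the part has a fatigue crack'. Prior odds H:¬H = 0.245/0.755 = 0.32450. For the 'indication' outcome, the likelihood ratio is 0.87/0.063 = 13.810.
Posterior odds = 0.32450 × 13.810 = 4.4812, so P(H|E) = 4.4812/(1+4.4812) = 0.8176.

P(H | E) ≈ 0.8176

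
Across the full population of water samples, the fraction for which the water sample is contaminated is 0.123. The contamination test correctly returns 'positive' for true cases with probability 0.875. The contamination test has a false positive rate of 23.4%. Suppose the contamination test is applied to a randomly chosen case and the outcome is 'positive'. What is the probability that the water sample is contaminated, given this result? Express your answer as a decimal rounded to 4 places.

P(H | E) ≈ 0.3440

Write H for 'the water sample is contaminated'. Prior odds H:¬H = 0.123/0.877 = 0.14025. For the 'positive' outcome, the likelihood ratio is 0.875/0.234 = 3.7393.
Posterior odds = 0.14025 × 3.7393 = 0.52444, so P(H|E) = 0.52444/(1+0.52444) = 0.3440.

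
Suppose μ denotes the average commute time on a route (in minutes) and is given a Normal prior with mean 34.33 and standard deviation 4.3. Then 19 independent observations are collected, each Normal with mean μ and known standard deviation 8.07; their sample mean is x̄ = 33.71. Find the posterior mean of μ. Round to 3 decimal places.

With known σ, the Normal prior is conjugate. Weight on the data is w = (n/σ²)/(n/σ² + 1/τ₀²) = 0.291747/(0.291747+0.0540833) = 0.84361.
Posterior mean = w·x̄ + (1−w)·μ₀ = 0.84361·33.71 + 0.15639·34.33 = 33.807.

Posterior mean ≈ 33.807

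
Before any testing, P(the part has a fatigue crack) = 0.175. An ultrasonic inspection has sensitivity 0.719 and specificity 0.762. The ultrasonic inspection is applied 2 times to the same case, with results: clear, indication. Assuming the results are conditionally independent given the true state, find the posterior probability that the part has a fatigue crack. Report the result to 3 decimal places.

With H the event that the part has a fatigue crack, the joint likelihood of the observed sequence is P(data|H) = 0.281·0.719 = 0.20204 and P(data|¬H) = 0.762·0.238 = 0.18136.
Bayes: P(H|data) = 0.175·0.20204 / (0.175·0.20204 + 0.825·0.18136) = 0.035357/0.18498 = 0.1911.

Posterior P(H) ≈ 0.191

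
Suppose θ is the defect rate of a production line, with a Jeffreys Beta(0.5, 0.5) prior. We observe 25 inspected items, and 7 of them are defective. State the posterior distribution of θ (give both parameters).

Posterior: Beta(7.5, 18.5)

Observing 7 successes and 18 failures updates Beta(0.5, 0.5) by adding the success and failure counts to the two shape parameters: α = 0.5+7 = 7.5, β = 0.5+18 = 18.5.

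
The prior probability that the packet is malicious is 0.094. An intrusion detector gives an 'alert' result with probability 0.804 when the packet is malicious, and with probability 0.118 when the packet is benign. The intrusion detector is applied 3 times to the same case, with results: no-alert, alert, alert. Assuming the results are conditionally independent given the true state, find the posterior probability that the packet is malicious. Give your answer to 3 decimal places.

With H the event that the packet is malicious, the joint likelihood of the observed sequence is P(data|H) = 0.196·0.804·0.804 = 0.12670 and P(data|¬H) = 0.882·0.118·0.118 = 0.012281.
Bayes: P(H|data) = 0.094·0.12670 / (0.094·0.12670 + 0.906·0.012281) = 0.011910/0.023036 = 0.5170.

Posterior P(H) ≈ 0.517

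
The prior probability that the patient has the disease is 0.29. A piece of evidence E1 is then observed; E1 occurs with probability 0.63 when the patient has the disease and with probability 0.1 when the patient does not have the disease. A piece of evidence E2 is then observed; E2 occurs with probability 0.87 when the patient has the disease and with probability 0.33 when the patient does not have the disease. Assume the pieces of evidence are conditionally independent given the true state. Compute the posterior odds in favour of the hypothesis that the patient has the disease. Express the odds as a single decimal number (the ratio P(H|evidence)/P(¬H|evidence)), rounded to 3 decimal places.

Prior odds = 0.29/(1−0.29) = 0.40845. In log-odds, ln(0.40845) = -0.89538.
Add log likelihood ratios: ln(6.3000) + ln(2.6364) = 2.8100.
Posterior log-odds = 1.9146, so posterior odds = exp(1.9146) = 6.7840.

Posterior odds ≈ 6.784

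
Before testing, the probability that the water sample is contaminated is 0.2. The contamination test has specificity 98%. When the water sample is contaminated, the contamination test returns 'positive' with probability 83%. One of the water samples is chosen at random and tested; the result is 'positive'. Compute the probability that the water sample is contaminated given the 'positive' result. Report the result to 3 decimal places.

P(H | E) ≈ 0.912

Write H for 'the water sample is contaminated'. Prior odds H:¬H = 0.2/0.8 = 0.25000. For the 'positive' outcome, the likelihood ratio is 0.83/0.02 = 41.500.
Posterior odds = 0.25000 × 41.500 = 10.375, so P(H|E) = 10.375/(1+10.375) = 0.912.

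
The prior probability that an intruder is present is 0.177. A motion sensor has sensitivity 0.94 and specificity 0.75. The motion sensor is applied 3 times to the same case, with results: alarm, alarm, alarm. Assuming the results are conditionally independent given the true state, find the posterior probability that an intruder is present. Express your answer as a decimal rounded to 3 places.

Posterior P(H) ≈ 0.920

Let H be the event that an intruder is present; start with P(H) = 0.177. P('alarm'|H) = 0.94, P('alarm'|¬H) = 0.25.
Update on result 1 ('alarm'): P(H) ← 0.94·0.1770 / (0.94·0.1770 + 0.25·0.8230) = 0.16638/0.37213 = 0.4471.
Update on result 2 ('alarm'): P(H) ← 0.94·0.4471 / (0.94·0.4471 + 0.25·0.5529) = 0.42028/0.55850 = 0.7525.
Update on result 3 ('alarm'): P(H) ← 0.94·0.7525 / (0.94·0.7525 + 0.25·0.2475) = 0.70736/0.76923 = 0.9196.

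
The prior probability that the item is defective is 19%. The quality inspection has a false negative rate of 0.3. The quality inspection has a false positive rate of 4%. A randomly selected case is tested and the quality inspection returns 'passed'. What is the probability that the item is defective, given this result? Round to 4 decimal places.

P(H | E) ≈ 0.0683

Let H be the event that the item is defective. P(H) = 0.19, so P(¬H) = 0.81. With E the 'passed' result, P(E|H) = 0.3 and P(E|¬H) = 0.96.
P(E) = 0.3·0.19 + 0.96·0.81 = 0.057000 + 0.77760 = 0.83460.
By Bayes' theorem, P(H|E) = 0.057000 / 0.83460 = 0.0683.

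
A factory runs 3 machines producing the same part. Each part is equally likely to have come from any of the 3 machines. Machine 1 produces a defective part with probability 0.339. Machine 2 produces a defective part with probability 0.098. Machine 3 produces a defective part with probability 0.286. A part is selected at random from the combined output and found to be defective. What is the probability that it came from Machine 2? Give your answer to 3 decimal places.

Tabulate prior·likelihood by source: [1] prior 0.333333, lik 0.339, product 0.1130; [2] prior 0.333333, lik 0.098, product 0.03267; [3] prior 0.333333, lik 0.286, product 0.09533.
Normalizing constant = 0.24100; the posterior for Machine 2 is its product over the sum, 0.03267/0.24100 = 0.136.

Posterior probability ≈ 0.136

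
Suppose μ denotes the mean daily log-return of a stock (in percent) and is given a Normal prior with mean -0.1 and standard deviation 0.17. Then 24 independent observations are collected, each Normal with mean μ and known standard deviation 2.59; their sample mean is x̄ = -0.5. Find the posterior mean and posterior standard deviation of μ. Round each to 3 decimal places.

Posterior mean ≈ -0.137; posterior SD ≈ 0.162

With known σ, the Normal prior is conjugate. Weight on the data is w = (n/σ²)/(n/σ² + 1/τ₀²) = 3.57776/(3.57776+34.6021) = 0.093708.
Posterior mean = w·x̄ + (1−w)·μ₀ = 0.093708·-0.5 + 0.90629·-0.1 = -0.137. Posterior variance = 1/(3.57776+34.6021) = 0.0261918, so SD = 0.162.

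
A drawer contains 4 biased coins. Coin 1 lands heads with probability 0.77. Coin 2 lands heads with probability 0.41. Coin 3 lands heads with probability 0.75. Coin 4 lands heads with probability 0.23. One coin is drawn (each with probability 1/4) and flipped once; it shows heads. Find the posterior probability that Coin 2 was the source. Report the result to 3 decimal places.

Tabulate prior·likelihood by source: [1] prior 0.25, lik 0.77, product 0.1925; [2] prior 0.25, lik 0.41, product 0.1025; [3] prior 0.25, lik 0.75, product 0.1875; [4] prior 0.25, lik 0.23, product 0.05750.
Normalizing constant = 0.54000; the posterior for Coin 2 is its product over the sum, 0.1025/0.54000 = 0.190.

Posterior probability ≈ 0.190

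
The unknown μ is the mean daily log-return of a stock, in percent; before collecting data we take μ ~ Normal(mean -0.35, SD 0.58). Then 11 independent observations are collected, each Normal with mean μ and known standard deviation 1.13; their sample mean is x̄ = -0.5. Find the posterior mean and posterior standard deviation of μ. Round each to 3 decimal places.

Posterior mean ≈ -0.462; posterior SD ≈ 0.294

With known σ, the Normal prior is conjugate. Weight on the data is w = (n/σ²)/(n/σ² + 1/τ₀²) = 8.61461/(8.61461+2.97265) = 0.74346.
Posterior mean = w·x̄ + (1−w)·μ₀ = 0.74346·-0.5 + 0.25654·-0.35 = -0.462. Posterior variance = 1/(8.61461+2.97265) = 0.0863016, so SD = 0.294.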